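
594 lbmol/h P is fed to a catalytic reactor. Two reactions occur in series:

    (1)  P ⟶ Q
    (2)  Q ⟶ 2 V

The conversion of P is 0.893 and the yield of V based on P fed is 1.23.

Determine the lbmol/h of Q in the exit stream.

165 lbmol/h

Conversion of P: P consumed = 1ξ₁ = 0.893 × 594 → ξ₁ = 530.4 lbmol/h.
Yield of V: 2ξ₂ / 594 = 1.23 → ξ₂ = 365.3 lbmol/h.
Outlet amounts (n = n₀ + Σ ν·ξ):
  P: 594 − 1(530.4) = 63.56
  Q: 0 + 1(530.4) − 1(365.3) = 165.1
  V: 0 + 2(365.3) = 730.6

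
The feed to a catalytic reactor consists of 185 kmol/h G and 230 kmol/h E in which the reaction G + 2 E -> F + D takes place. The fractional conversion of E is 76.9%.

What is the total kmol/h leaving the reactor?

E reacted = 0.769 × 230 = 176.9 kmol/h; ν_E = −2, so ξ = 176.9/2 = 88.44 kmol/h.
Outlet amounts (n = n₀ + ν ξ):
  G: 185 − 1(88.44) = 96.56
  E: 230 − 2(88.44) = 53.13
  F: 0 + 1(88.44) = 88.44
  D: 0 + 1(88.44) = 88.44
Total out = 96.56 + 53.13 + 88.44 + 88.44 = 326.6 kmol/h.

327 kmol/h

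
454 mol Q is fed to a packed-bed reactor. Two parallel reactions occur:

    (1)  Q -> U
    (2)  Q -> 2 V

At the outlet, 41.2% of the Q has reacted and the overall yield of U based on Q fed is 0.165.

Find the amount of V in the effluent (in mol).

224 mol

Yield of U: 1ξ₁ / 454 = 0.165 → ξ₁ = 74.91 mol.
Conversion of Q: 1ξ₁ + 1ξ₂ = 0.412 × 454 = 187 → ξ₂ = 112.1 mol.
Outlet amounts (n = n₀ + Σ ν·ξ):
  Q: 454 − 1(74.91) − 1(112.1) = 267
  U: 0 + 1(74.91) = 74.91
  V: 0 + 2(112.1) = 224.3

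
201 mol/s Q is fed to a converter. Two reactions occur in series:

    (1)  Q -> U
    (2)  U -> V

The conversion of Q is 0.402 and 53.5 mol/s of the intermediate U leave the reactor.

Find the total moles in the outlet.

201 mol/s

Conversion of Q: Q consumed = 1ξ₁ = 0.402 × 201 → ξ₁ = 80.8 mol/s.
U balance: n_U = 0 + 1ξ₁ − 1ξ₂ = 53.5 → ξ₂ = (1·80.8 − 53.5)/1 = 27.3 mol/s.
Outlet amounts (n = n₀ + Σ ν·ξ):
  Q: 201 − 1(80.8) = 120.2
  U: 0 + 1(80.8) − 1(27.3) = 53.5
  V: 0 + 1(27.3) = 27.3
Total out = 120.2 + 53.5 + 27.3 = 201 mol/s.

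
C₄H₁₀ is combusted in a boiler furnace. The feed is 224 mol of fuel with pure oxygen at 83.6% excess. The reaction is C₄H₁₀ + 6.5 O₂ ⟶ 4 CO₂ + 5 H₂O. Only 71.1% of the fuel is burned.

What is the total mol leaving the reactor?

3140 mol

Stoichiometric O₂ = 6.5 × 224 = 1456 mol; O₂ fed = 1456 × 1.836 = 2673 mol.
Fuel reacted = 0.711 × 224 → ξ = 159.3 mol.
Outlet (n = n₀ + ν ξ):
  C₄H₁₀: 224 − 1(159.3) = 64.74
  O₂: 2673 − 6.5(159.3) = 1638
  CO₂: 0 + 4(159.3) = 637.1
  H₂O: 0 + 5(159.3) = 796.3
Total out = 64.74 + 1638 + 637.1 + 796.3 = 3136 mol.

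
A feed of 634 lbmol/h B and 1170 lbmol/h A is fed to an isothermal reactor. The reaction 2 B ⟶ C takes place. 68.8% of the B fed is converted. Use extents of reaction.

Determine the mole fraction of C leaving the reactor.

0.138

B reacted = 0.688 × 634 = 436.2 lbmol/h; ν_B = −2, so ξ = 436.2/2 = 218.1 lbmol/h.
Outlet amounts (n = n₀ + ν ξ):
  B: 634 − 2(218.1) = 197.8
  C: 0 + 1(218.1) = 218.1
  A: 1170 (inert)
Total out = 1586 lbmol/h; y_C = 218.1 / 1586 = 0.1375.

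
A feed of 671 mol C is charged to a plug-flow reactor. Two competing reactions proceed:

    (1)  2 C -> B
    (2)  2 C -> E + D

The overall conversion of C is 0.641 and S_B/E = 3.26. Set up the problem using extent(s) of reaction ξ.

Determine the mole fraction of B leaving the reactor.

0.325

Conversion of C: C consumed = 0.641 × 671 = 430.1 mol = 2ξ₁ + 2ξ₂.
Selectivity: 1ξ₁ / (1ξ₂) = 3.26 → ξ₁ = 3.26 ξ₂.
Substitute: (2·3.26 + 2) ξ₂ = 430.1 → ξ₂ = 50.48 mol, ξ₁ = 164.6 mol.
Outlet amounts (n = n₀ + Σ ν·ξ):
  C: 671 − 2(164.6) − 2(50.48) = 240.9
  B: 0 + 1(164.6) = 164.6
  E: 0 + 1(50.48) = 50.48
  D: 0 + 1(50.48) = 50.48
Total out = 506.4 mol; y_B = 164.6 / 506.4 = 0.325.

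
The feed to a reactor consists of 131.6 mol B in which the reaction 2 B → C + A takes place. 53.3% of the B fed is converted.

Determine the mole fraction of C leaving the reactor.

B reacted = 0.533 × 131.6 = 70.14 mol; ν_B = −2, so ξ = 70.14/2 = 35.07 mol.
Outlet amounts (n = n₀ + ν ξ):
  B: 131.6 − 2(35.07) = 61.46
  C: 0 + 1(35.07) = 35.07
  A: 0 + 1(35.07) = 35.07
Total out = 131.6 mol; y_C = 35.07 / 131.6 = 0.2665.

0.267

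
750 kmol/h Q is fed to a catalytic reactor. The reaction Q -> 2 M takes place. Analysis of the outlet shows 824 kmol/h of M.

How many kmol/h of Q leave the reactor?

For M: n = n₀ + 2ξ → 824 = 0 + 2ξ, giving ξ = 412 kmol/h.
Outlet amounts (n = n₀ + ν ξ):
  Q: 750 − 1(412) = 338
  M: 0 + 2(412) = 824

338 kmol/h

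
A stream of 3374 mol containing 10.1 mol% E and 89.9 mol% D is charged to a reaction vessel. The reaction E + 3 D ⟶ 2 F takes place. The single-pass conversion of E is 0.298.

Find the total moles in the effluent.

3170 mol

E reacted = 0.298 × 340.8 = 101.6 mol; ν_E = −1, so ξ = 101.6/1 = 101.6 mol.
Outlet amounts (n = n₀ + ν ξ):
  E: 340.8 − 1(101.6) = 239.2
  D: 3033 − 3(101.6) = 2729
  F: 0 + 2(101.6) = 203.1
Total out = 239.2 + 2729 + 203.1 = 3171 mol.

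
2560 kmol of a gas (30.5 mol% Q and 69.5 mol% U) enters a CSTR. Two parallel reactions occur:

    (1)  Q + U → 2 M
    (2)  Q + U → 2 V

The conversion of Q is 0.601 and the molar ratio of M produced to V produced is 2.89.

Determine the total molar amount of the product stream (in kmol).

Conversion of Q: Q consumed = 0.601 × 780.8 = 469.3 kmol = 1ξ₁ + 1ξ₂.
Selectivity: 2ξ₁ / (2ξ₂) = 2.89 → ξ₁ = 2.89 ξ₂.
Substitute: (1·2.89 + 1) ξ₂ = 469.3 → ξ₂ = 120.6 kmol, ξ₁ = 348.6 kmol.
Outlet amounts (n = n₀ + Σ ν·ξ):
  Q: 780.8 − 1(348.6) − 1(120.6) = 311.5
  U: 1779 − 1(348.6) − 1(120.6) = 1310
  M: 0 + 2(348.6) = 697.3
  V: 0 + 2(120.6) = 241.3
Total out = 311.5 + 1310 + 697.3 + 241.3 = 2560 kmol.

2560 kmol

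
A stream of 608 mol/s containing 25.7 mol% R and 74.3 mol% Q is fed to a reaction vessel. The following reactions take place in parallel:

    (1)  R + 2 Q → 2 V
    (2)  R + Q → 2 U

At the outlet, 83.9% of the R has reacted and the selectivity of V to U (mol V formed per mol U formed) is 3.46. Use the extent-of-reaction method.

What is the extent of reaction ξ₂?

Conversion of R: R consumed = 0.839 × 156.3 = 131.1 mol/s = 1ξ₁ + 1ξ₂.
Selectivity: 2ξ₁ / (2ξ₂) = 3.46 → ξ₁ = 3.46 ξ₂.
Substitute: (1·3.46 + 1) ξ₂ = 131.1 → ξ₂ = 29.39 mol/s, ξ₁ = 101.7 mol/s.
Outlet amounts (n = n₀ + Σ ν·ξ):
  R: 156.3 − 1(101.7) − 1(29.39) = 25.16
  Q: 451.7 − 2(101.7) − 1(29.39) = 218.9
  V: 0 + 2(101.7) = 203.4
  U: 0 + 2(29.39) = 58.79

ξ₂ = 29.4 mol/s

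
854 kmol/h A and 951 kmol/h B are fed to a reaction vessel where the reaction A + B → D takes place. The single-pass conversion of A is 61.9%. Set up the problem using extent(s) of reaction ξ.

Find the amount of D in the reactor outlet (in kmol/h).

529 kmol/h

A reacted = 0.619 × 854 = 528.6 kmol/h; ν_A = −1, so ξ = 528.6/1 = 528.6 kmol/h.
Outlet amounts (n = n₀ + ν ξ):
  A: 854 − 1(528.6) = 325.4
  B: 951 − 1(528.6) = 422.4
  D: 0 + 1(528.6) = 528.6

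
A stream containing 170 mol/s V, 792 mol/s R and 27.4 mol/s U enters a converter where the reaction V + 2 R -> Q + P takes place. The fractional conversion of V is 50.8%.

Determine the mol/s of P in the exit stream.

86.4 mol/s

V reacted = 0.508 × 170 = 86.36 mol/s; ν_V = −1, so ξ = 86.36/1 = 86.36 mol/s.
Outlet amounts (n = n₀ + ν ξ):
  V: 170 − 1(86.36) = 83.64
  R: 792 − 2(86.36) = 619.3
  Q: 0 + 1(86.36) = 86.36
  P: 0 + 1(86.36) = 86.36
  U: 27.4 (inert)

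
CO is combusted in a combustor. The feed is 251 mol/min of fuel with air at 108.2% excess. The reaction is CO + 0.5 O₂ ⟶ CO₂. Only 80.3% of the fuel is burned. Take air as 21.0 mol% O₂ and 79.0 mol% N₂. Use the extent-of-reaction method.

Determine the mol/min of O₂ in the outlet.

Stoichiometric O₂ = 0.5 × 251 = 125.5 mol/min; O₂ fed = 125.5 × 2.082 = 261.3 mol/min.
N₂ fed = 261.3 × 79/21 = 983 mol/min.
Fuel reacted = 0.803 × 251 → ξ = 201.6 mol/min.
Outlet (n = n₀ + ν ξ):
  CO: 251 − 1(201.6) = 49.45
  O₂: 261.3 − 0.5(201.6) = 160.5
  N₂: 983 (inert)
  CO₂: 0 + 1(201.6) = 201.6

161 mol/min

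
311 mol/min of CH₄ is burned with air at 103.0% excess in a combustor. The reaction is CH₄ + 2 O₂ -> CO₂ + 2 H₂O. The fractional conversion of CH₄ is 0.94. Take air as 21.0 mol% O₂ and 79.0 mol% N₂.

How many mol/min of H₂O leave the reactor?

585 mol/min

Stoichiometric O₂ = 2 × 311 = 622 mol/min; O₂ fed = 622 × 2.030 = 1263 mol/min.
N₂ fed = 1263 × 79/21 = 4750 mol/min.
Fuel reacted = 0.94 × 311 → ξ = 292.3 mol/min.
Outlet (n = n₀ + ν ξ):
  CH₄: 311 − 1(292.3) = 18.66
  O₂: 1263 − 2(292.3) = 678
  N₂: 4750 (inert)
  CO₂: 0 + 1(292.3) = 292.3
  H₂O: 0 + 2(292.3) = 584.7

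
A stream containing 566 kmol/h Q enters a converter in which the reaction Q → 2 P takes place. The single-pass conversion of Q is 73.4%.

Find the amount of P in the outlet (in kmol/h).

831 kmol/h

Q reacted = 0.734 × 566 = 415.4 kmol/h; ν_Q = −1, so ξ = 415.4/1 = 415.4 kmol/h.
Outlet amounts (n = n₀ + ν ξ):
  Q: 566 − 1(415.4) = 150.6
  P: 0 + 2(415.4) = 830.9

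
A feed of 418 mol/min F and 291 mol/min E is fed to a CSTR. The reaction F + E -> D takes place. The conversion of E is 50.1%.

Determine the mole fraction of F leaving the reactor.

E reacted = 0.501 × 291 = 145.8 mol/min; ν_E = −1, so ξ = 145.8/1 = 145.8 mol/min.
Outlet amounts (n = n₀ + ν ξ):
  F: 418 − 1(145.8) = 272.2
  E: 291 − 1(145.8) = 145.2
  D: 0 + 1(145.8) = 145.8
Total out = 563.2 mol/min; y_F = 272.2 / 563.2 = 0.4833.

0.483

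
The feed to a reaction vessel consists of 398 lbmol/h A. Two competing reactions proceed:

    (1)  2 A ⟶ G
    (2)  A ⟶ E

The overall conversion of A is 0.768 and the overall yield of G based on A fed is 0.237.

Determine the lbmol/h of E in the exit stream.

Yield of G: 1ξ₁ / 398 = 0.237 → ξ₁ = 94.33 lbmol/h.
Conversion of A: 2ξ₁ + 1ξ₂ = 0.768 × 398 = 305.7 → ξ₂ = 117 lbmol/h.
Outlet amounts (n = n₀ + Σ ν·ξ):
  A: 398 − 2(94.33) − 1(117) = 92.34
  G: 0 + 1(94.33) = 94.33
  E: 0 + 1(117) = 117

117 lbmol/h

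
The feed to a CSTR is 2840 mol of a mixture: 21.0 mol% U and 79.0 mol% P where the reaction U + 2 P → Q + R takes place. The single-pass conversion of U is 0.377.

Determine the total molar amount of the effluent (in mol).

2620 mol

U reacted = 0.377 × 596.4 = 224.8 mol; ν_U = −1, so ξ = 224.8/1 = 224.8 mol.
Outlet amounts (n = n₀ + ν ξ):
  U: 596.4 − 1(224.8) = 371.6
  P: 2244 − 2(224.8) = 1794
  Q: 0 + 1(224.8) = 224.8
  R: 0 + 1(224.8) = 224.8
Total out = 371.6 + 1794 + 224.8 + 224.8 = 2615 mol.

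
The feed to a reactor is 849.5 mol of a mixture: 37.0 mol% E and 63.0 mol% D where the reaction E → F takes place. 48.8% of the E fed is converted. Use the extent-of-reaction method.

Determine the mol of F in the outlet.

E reacted = 0.488 × 314.3 = 153.4 mol; ν_E = −1, so ξ = 153.4/1 = 153.4 mol.
Outlet amounts (n = n₀ + ν ξ):
  E: 314.3 − 1(153.4) = 160.9
  F: 0 + 1(153.4) = 153.4
  D: 535.2 (inert)

153 mol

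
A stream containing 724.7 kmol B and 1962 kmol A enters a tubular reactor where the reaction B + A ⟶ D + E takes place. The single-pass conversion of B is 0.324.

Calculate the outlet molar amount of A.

B reacted = 0.324 × 724.7 = 234.8 kmol; ν_B = −1, so ξ = 234.8/1 = 234.8 kmol.
Outlet amounts (n = n₀ + ν ξ):
  B: 724.7 − 1(234.8) = 489.9
  A: 1962 − 1(234.8) = 1727
  D: 0 + 1(234.8) = 234.8
  E: 0 + 1(234.8) = 234.8

1730 kmol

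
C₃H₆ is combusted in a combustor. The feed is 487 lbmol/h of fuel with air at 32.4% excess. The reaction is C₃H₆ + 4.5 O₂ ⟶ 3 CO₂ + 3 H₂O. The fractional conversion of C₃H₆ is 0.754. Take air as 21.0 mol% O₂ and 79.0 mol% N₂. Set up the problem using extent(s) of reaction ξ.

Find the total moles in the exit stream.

Stoichiometric O₂ = 4.5 × 487 = 2192 lbmol/h; O₂ fed = 2192 × 1.324 = 2902 lbmol/h.
N₂ fed = 2902 × 79/21 = 10920 lbmol/h.
Fuel reacted = 0.754 × 487 → ξ = 367.2 lbmol/h.
Outlet (n = n₀ + ν ξ):
  C₃H₆: 487 − 1(367.2) = 119.8
  O₂: 2902 − 4.5(367.2) = 1249
  N₂: 10920 (inert)
  CO₂: 0 + 3(367.2) = 1102
  H₂O: 0 + 3(367.2) = 1102
Total out = 119.8 + 1249 + 10920 + 1102 + 1102 = 14490 lbmol/h.

14500 lbmol/h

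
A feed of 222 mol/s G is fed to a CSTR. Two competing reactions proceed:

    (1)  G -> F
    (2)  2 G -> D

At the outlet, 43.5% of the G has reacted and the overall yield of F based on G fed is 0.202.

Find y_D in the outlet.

0.132

Yield of F: 1ξ₁ / 222 = 0.202 → ξ₁ = 44.84 mol/s.
Conversion of G: 1ξ₁ + 2ξ₂ = 0.435 × 222 = 96.57 → ξ₂ = 25.86 mol/s.
Outlet amounts (n = n₀ + Σ ν·ξ):
  G: 222 − 1(44.84) − 2(25.86) = 125.4
  F: 0 + 1(44.84) = 44.84
  D: 0 + 1(25.86) = 25.86
Total out = 196.1 mol/s; y_D = 25.86 / 196.1 = 0.1319.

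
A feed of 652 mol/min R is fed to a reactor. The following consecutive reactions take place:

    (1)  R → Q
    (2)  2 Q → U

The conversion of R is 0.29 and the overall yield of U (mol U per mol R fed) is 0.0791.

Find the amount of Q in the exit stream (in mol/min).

Conversion of R: R consumed = 1ξ₁ = 0.29 × 652 → ξ₁ = 189.1 mol/min.
Yield of U: 1ξ₂ / 652 = 0.0791 → ξ₂ = 51.57 mol/min.
Outlet amounts (n = n₀ + Σ ν·ξ):
  R: 652 − 1(189.1) = 462.9
  Q: 0 + 1(189.1) − 2(51.57) = 85.93
  U: 0 + 1(51.57) = 51.57

85.9 mol/min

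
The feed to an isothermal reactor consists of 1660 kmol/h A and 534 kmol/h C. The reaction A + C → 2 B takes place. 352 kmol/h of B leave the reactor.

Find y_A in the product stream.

0.676

For B: n = n₀ + 2ξ → 352 = 0 + 2ξ, giving ξ = 176 kmol/h.
Outlet amounts (n = n₀ + ν ξ):
  A: 1660 − 1(176) = 1484
  C: 534 − 1(176) = 358
  B: 0 + 2(176) = 352
Total out = 2194 kmol/h; y_A = 1484 / 2194 = 0.6764.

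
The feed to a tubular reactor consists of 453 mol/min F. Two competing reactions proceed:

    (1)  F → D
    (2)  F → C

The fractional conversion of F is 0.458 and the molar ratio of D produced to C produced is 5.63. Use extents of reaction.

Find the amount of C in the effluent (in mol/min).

31.3 mol/min

Conversion of F: F consumed = 0.458 × 453 = 207.5 mol/min = 1ξ₁ + 1ξ₂.
Selectivity: 1ξ₁ / (1ξ₂) = 5.63 → ξ₁ = 5.63 ξ₂.
Substitute: (1·5.63 + 1) ξ₂ = 207.5 → ξ₂ = 31.29 mol/min, ξ₁ = 176.2 mol/min.
Outlet amounts (n = n₀ + Σ ν·ξ):
  F: 453 − 1(176.2) − 1(31.29) = 245.5
  D: 0 + 1(176.2) = 176.2
  C: 0 + 1(31.29) = 31.29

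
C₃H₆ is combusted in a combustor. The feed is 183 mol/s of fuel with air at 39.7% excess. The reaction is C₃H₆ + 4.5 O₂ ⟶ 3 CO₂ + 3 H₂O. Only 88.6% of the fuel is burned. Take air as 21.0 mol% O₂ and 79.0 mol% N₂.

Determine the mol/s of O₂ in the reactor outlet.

Stoichiometric O₂ = 4.5 × 183 = 823.5 mol/s; O₂ fed = 823.5 × 1.397 = 1150 mol/s.
N₂ fed = 1150 × 79/21 = 4328 mol/s.
Fuel reacted = 0.886 × 183 → ξ = 162.1 mol/s.
Outlet (n = n₀ + ν ξ):
  C₃H₆: 183 − 1(162.1) = 20.86
  O₂: 1150 − 4.5(162.1) = 420.8
  N₂: 4328 (inert)
  CO₂: 0 + 3(162.1) = 486.4
  H₂O: 0 + 3(162.1) = 486.4

421 mol/s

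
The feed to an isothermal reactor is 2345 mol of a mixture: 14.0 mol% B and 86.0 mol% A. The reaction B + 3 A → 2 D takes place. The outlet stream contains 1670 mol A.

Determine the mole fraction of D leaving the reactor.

0.109

For A: n = n₀ − 3ξ → 1670 = 2017 − 3ξ, giving ξ = 115.6 mol.
Outlet amounts (n = n₀ + ν ξ):
  B: 328.3 − 1(115.6) = 212.7
  A: 2017 − 3(115.6) = 1670
  D: 0 + 2(115.6) = 231.1
Total out = 2114 mol; y_D = 231.1 / 2114 = 0.1093.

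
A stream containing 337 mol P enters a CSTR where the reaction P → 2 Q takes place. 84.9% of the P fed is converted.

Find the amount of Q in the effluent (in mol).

572 mol

P reacted = 0.849 × 337 = 286.1 mol; ν_P = −1, so ξ = 286.1/1 = 286.1 mol.
Outlet amounts (n = n₀ + ν ξ):
  P: 337 − 1(286.1) = 50.89
  Q: 0 + 2(286.1) = 572.2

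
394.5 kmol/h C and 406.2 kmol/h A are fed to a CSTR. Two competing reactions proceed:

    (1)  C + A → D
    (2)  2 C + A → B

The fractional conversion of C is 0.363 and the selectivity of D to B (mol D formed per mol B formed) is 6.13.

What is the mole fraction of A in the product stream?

Conversion of C: C consumed = 0.363 × 394.5 = 143.2 kmol/h = 1ξ₁ + 2ξ₂.
Selectivity: 1ξ₁ / (1ξ₂) = 6.13 → ξ₁ = 6.13 ξ₂.
Substitute: (1·6.13 + 2) ξ₂ = 143.2 → ξ₂ = 17.61 kmol/h, ξ₁ = 108 kmol/h.
Outlet amounts (n = n₀ + Σ ν·ξ):
  C: 394.5 − 1(108) − 2(17.61) = 251.3
  A: 406.2 − 1(108) − 1(17.61) = 280.6
  D: 0 + 1(108) = 108
  B: 0 + 1(17.61) = 17.61
Total out = 657.5 kmol/h; y_A = 280.6 / 657.5 = 0.4268.

0.427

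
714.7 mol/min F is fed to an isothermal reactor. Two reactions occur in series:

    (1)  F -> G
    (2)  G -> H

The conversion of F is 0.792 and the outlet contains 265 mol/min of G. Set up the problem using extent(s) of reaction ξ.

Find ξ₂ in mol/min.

ξ₂ = 301 mol/min

Conversion of F: F consumed = 1ξ₁ = 0.792 × 714.7 → ξ₁ = 566 mol/min.
G balance: n_G = 0 + 1ξ₁ − 1ξ₂ = 265 → ξ₂ = (1·566 − 265)/1 = 301 mol/min.
Outlet amounts (n = n₀ + Σ ν·ξ):
  F: 714.7 − 1(566) = 148.7
  G: 0 + 1(566) − 1(301) = 265
  H: 0 + 1(301) = 301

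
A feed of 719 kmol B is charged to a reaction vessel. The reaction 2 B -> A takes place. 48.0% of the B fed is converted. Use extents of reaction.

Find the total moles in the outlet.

546 kmol

B reacted = 0.48 × 719 = 345.1 kmol; ν_B = −2, so ξ = 345.1/2 = 172.6 kmol.
Outlet amounts (n = n₀ + ν ξ):
  B: 719 − 2(172.6) = 373.9
  A: 0 + 1(172.6) = 172.6
Total out = 373.9 + 172.6 = 546.4 kmol.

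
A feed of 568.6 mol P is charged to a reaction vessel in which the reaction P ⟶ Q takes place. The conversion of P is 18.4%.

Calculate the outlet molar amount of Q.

P reacted = 0.184 × 568.6 = 104.6 mol; ν_P = −1, so ξ = 104.6/1 = 104.6 mol.
Outlet amounts (n = n₀ + ν ξ):
  P: 568.6 − 1(104.6) = 464
  Q: 0 + 1(104.6) = 104.6

105 mol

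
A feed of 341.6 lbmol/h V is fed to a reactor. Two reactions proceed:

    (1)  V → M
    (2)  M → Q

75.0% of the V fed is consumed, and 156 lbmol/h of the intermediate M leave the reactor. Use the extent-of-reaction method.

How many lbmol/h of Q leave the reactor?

100 lbmol/h

Conversion of V: V consumed = 1ξ₁ = 0.75 × 341.6 → ξ₁ = 256.2 lbmol/h.
M balance: n_M = 0 + 1ξ₁ − 1ξ₂ = 156 → ξ₂ = (1·256.2 − 156)/1 = 100.2 lbmol/h.
Outlet amounts (n = n₀ + Σ ν·ξ):
  V: 341.6 − 1(256.2) = 85.4
  M: 0 + 1(256.2) − 1(100.2) = 156
  Q: 0 + 1(100.2) = 100.2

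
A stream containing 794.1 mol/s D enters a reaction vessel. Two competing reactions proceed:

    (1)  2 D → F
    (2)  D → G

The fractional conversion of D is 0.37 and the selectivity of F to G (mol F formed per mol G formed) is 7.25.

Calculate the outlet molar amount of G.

Conversion of D: D consumed = 0.37 × 794.1 = 293.8 mol/s = 2ξ₁ + 1ξ₂.
Selectivity: 1ξ₁ / (1ξ₂) = 7.25 → ξ₁ = 7.25 ξ₂.
Substitute: (2·7.25 + 1) ξ₂ = 293.8 → ξ₂ = 18.96 mol/s, ξ₁ = 137.4 mol/s.
Outlet amounts (n = n₀ + Σ ν·ξ):
  D: 794.1 − 2(137.4) − 1(18.96) = 500.3
  F: 0 + 1(137.4) = 137.4
  G: 0 + 1(18.96) = 18.96

19 mol/s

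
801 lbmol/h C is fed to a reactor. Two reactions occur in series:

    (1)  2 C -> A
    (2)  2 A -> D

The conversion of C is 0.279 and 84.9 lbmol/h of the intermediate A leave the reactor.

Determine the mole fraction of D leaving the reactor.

0.0199

Conversion of C: C consumed = 2ξ₁ = 0.279 × 801 → ξ₁ = 111.7 lbmol/h.
A balance: n_A = 0 + 1ξ₁ − 2ξ₂ = 84.9 → ξ₂ = (1·111.7 − 84.9)/2 = 13.42 lbmol/h.
Outlet amounts (n = n₀ + Σ ν·ξ):
  C: 801 − 2(111.7) = 577.5
  A: 0 + 1(111.7) − 2(13.42) = 84.9
  D: 0 + 1(13.42) = 13.42
Total out = 675.8 lbmol/h; y_D = 13.42 / 675.8 = 0.01986.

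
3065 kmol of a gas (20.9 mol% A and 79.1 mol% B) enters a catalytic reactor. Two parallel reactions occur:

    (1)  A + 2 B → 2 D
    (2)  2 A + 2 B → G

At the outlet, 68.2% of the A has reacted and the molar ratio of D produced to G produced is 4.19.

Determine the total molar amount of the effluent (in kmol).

Conversion of A: A consumed = 0.682 × 640.6 = 436.9 kmol = 1ξ₁ + 2ξ₂.
Selectivity: 2ξ₁ / (1ξ₂) = 4.19 → ξ₁ = 2.095 ξ₂.
Substitute: (1·2.095 + 2) ξ₂ = 436.9 → ξ₂ = 106.7 kmol, ξ₁ = 223.5 kmol.
Outlet amounts (n = n₀ + Σ ν·ξ):
  A: 640.6 − 1(223.5) − 2(106.7) = 203.7
  B: 2424 − 2(223.5) − 2(106.7) = 1764
  D: 0 + 2(223.5) = 447
  G: 0 + 1(106.7) = 106.7
Total out = 203.7 + 1764 + 447 + 106.7 = 2521 kmol.

2520 kmol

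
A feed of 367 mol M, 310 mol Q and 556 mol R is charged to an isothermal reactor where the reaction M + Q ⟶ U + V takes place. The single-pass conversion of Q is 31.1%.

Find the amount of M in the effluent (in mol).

Q reacted = 0.311 × 310 = 96.41 mol; ν_Q = −1, so ξ = 96.41/1 = 96.41 mol.
Outlet amounts (n = n₀ + ν ξ):
  M: 367 − 1(96.41) = 270.6
  Q: 310 − 1(96.41) = 213.6
  U: 0 + 1(96.41) = 96.41
  V: 0 + 1(96.41) = 96.41
  R: 556 (inert)

271 mol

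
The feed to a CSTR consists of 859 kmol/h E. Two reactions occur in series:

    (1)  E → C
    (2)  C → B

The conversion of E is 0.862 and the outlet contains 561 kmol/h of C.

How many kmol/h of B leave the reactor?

Conversion of E: E consumed = 1ξ₁ = 0.862 × 859 → ξ₁ = 740.5 kmol/h.
C balance: n_C = 0 + 1ξ₁ − 1ξ₂ = 561 → ξ₂ = (1·740.5 − 561)/1 = 179.5 kmol/h.
Outlet amounts (n = n₀ + Σ ν·ξ):
  E: 859 − 1(740.5) = 118.5
  C: 0 + 1(740.5) − 1(179.5) = 561
  B: 0 + 1(179.5) = 179.5

179 kmol/h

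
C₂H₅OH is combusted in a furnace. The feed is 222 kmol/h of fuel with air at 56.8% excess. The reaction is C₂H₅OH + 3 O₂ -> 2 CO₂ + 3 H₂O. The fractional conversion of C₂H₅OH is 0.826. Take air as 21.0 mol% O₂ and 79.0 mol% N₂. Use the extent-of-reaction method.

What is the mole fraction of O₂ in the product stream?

0.0919

Stoichiometric O₂ = 3 × 222 = 666 kmol/h; O₂ fed = 666 × 1.568 = 1044 kmol/h.
N₂ fed = 1044 × 79/21 = 3929 kmol/h.
Fuel reacted = 0.826 × 222 → ξ = 183.4 kmol/h.
Outlet (n = n₀ + ν ξ):
  C₂H₅OH: 222 − 1(183.4) = 38.63
  O₂: 1044 − 3(183.4) = 494.2
  N₂: 3929 (inert)
  CO₂: 0 + 2(183.4) = 366.7
  H₂O: 0 + 3(183.4) = 550.1
Total out = 5378 kmol/h; y_O₂ = 494.2 / 5378 = 0.09188.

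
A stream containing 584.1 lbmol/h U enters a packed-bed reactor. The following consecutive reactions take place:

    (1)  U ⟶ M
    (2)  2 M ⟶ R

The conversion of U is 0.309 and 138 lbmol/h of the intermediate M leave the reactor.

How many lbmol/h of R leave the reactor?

Conversion of U: U consumed = 1ξ₁ = 0.309 × 584.1 → ξ₁ = 180.5 lbmol/h.
M balance: n_M = 0 + 1ξ₁ − 2ξ₂ = 138 → ξ₂ = (1·180.5 − 138)/2 = 21.24 lbmol/h.
Outlet amounts (n = n₀ + Σ ν·ξ):
  U: 584.1 − 1(180.5) = 403.6
  M: 0 + 1(180.5) − 2(21.24) = 138
  R: 0 + 1(21.24) = 21.24

21.2 lbmol/h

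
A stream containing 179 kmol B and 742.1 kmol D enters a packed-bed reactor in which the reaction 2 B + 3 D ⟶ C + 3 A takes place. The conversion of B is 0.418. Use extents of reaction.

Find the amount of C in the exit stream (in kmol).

37.4 kmol

B reacted = 0.418 × 179 = 74.82 kmol; ν_B = −2, so ξ = 74.82/2 = 37.41 kmol.
Outlet amounts (n = n₀ + ν ξ):
  B: 179 − 2(37.41) = 104.2
  D: 742.1 − 3(37.41) = 629.9
  C: 0 + 1(37.41) = 37.41
  A: 0 + 3(37.41) = 112.2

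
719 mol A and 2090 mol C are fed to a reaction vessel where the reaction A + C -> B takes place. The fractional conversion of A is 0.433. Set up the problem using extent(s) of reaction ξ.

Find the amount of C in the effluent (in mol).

A reacted = 0.433 × 719 = 311.3 mol; ν_A = −1, so ξ = 311.3/1 = 311.3 mol.
Outlet amounts (n = n₀ + ν ξ):
  A: 719 − 1(311.3) = 407.7
  C: 2090 − 1(311.3) = 1779
  B: 0 + 1(311.3) = 311.3

1780 mol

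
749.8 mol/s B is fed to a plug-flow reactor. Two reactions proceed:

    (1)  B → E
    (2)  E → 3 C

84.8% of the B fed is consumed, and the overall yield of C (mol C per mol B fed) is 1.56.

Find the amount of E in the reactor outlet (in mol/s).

246 mol/s

Conversion of B: B consumed = 1ξ₁ = 0.848 × 749.8 → ξ₁ = 635.8 mol/s.
Yield of C: 3ξ₂ / 749.8 = 1.56 → ξ₂ = 389.9 mol/s.
Outlet amounts (n = n₀ + Σ ν·ξ):
  B: 749.8 − 1(635.8) = 114
  E: 0 + 1(635.8) − 1(389.9) = 245.9
  C: 0 + 3(389.9) = 1170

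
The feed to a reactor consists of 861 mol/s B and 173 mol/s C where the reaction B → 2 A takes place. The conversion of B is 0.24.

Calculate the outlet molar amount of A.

413 mol/s

B reacted = 0.24 × 861 = 206.6 mol/s; ν_B = −1, so ξ = 206.6/1 = 206.6 mol/s.
Outlet amounts (n = n₀ + ν ξ):
  B: 861 − 1(206.6) = 654.4
  A: 0 + 2(206.6) = 413.3
  C: 173 (inert)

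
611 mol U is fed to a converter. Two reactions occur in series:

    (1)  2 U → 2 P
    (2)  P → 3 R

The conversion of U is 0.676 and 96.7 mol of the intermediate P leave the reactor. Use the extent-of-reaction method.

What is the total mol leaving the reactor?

1240 mol

Conversion of U: U consumed = 2ξ₁ = 0.676 × 611 → ξ₁ = 206.5 mol.
P balance: n_P = 0 + 2ξ₁ − 1ξ₂ = 96.7 → ξ₂ = (2·206.5 − 96.7)/1 = 316.3 mol.
Outlet amounts (n = n₀ + Σ ν·ξ):
  U: 611 − 2(206.5) = 198
  P: 0 + 2(206.5) − 1(316.3) = 96.7
  R: 0 + 3(316.3) = 949
Total out = 198 + 96.7 + 949 = 1244 mol.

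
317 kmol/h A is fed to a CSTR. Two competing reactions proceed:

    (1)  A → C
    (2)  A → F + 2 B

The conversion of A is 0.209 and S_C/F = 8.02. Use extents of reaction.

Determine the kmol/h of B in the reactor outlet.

Conversion of A: A consumed = 0.209 × 317 = 66.25 kmol/h = 1ξ₁ + 1ξ₂.
Selectivity: 1ξ₁ / (1ξ₂) = 8.02 → ξ₁ = 8.02 ξ₂.
Substitute: (1·8.02 + 1) ξ₂ = 66.25 → ξ₂ = 7.345 kmol/h, ξ₁ = 58.91 kmol/h.
Outlet amounts (n = n₀ + Σ ν·ξ):
  A: 317 − 1(58.91) − 1(7.345) = 250.7
  C: 0 + 1(58.91) = 58.91
  F: 0 + 1(7.345) = 7.345
  B: 0 + 2(7.345) = 14.69

14.7 kmol/h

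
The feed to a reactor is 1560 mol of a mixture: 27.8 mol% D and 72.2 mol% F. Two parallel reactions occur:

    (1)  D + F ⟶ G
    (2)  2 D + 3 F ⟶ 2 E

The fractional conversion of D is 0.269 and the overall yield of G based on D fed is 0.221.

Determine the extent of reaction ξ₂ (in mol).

ξ₂ = 10.4 mol

Yield of G: 1ξ₁ / 433.7 = 0.221 → ξ₁ = 95.84 mol.
Conversion of D: 1ξ₁ + 2ξ₂ = 0.269 × 433.7 = 116.7 → ξ₂ = 10.41 mol.
Outlet amounts (n = n₀ + Σ ν·ξ):
  D: 433.7 − 1(95.84) − 2(10.41) = 317
  F: 1126 − 1(95.84) − 3(10.41) = 999.3
  G: 0 + 1(95.84) = 95.84
  E: 0 + 2(10.41) = 20.82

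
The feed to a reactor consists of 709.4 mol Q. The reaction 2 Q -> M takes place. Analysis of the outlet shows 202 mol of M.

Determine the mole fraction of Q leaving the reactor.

0.602

For M: n = n₀ + 1ξ → 202 = 0 + 1ξ, giving ξ = 202 mol.
Outlet amounts (n = n₀ + ν ξ):
  Q: 709.4 − 2(202) = 305.4
  M: 0 + 1(202) = 202
Total out = 507.4 mol; y_Q = 305.4 / 507.4 = 0.6019.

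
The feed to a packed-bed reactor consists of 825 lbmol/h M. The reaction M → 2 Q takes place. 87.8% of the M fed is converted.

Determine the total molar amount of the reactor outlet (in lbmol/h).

1550 lbmol/h

M reacted = 0.878 × 825 = 724.4 lbmol/h; ν_M = −1, so ξ = 724.4/1 = 724.4 lbmol/h.
Outlet amounts (n = n₀ + ν ξ):
  M: 825 − 1(724.4) = 100.6
  Q: 0 + 2(724.4) = 1449
Total out = 100.6 + 1449 = 1549 lbmol/h.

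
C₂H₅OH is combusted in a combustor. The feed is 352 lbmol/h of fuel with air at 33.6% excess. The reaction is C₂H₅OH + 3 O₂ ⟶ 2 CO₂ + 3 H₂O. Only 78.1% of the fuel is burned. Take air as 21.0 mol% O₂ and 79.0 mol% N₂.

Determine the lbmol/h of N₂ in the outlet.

5310 lbmol/h

Stoichiometric O₂ = 3 × 352 = 1056 lbmol/h; O₂ fed = 1056 × 1.336 = 1411 lbmol/h.
N₂ fed = 1411 × 79/21 = 5307 lbmol/h.
Fuel reacted = 0.781 × 352 → ξ = 274.9 lbmol/h.
Outlet (n = n₀ + ν ξ):
  C₂H₅OH: 352 − 1(274.9) = 77.09
  O₂: 1411 − 3(274.9) = 586.1
  N₂: 5307 (inert)
  CO₂: 0 + 2(274.9) = 549.8
  H₂O: 0 + 3(274.9) = 824.7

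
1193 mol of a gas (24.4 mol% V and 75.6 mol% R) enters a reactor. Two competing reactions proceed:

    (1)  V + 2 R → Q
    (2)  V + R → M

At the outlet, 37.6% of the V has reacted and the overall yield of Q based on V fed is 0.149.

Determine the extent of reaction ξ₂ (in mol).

Yield of Q: 1ξ₁ / 291.1 = 0.149 → ξ₁ = 43.37 mol.
Conversion of V: 1ξ₁ + 1ξ₂ = 0.376 × 291.1 = 109.5 → ξ₂ = 66.08 mol.
Outlet amounts (n = n₀ + Σ ν·ξ):
  V: 291.1 − 1(43.37) − 1(66.08) = 181.6
  R: 901.9 − 2(43.37) − 1(66.08) = 749.1
  Q: 0 + 1(43.37) = 43.37
  M: 0 + 1(66.08) = 66.08

ξ₂ = 66.1 mol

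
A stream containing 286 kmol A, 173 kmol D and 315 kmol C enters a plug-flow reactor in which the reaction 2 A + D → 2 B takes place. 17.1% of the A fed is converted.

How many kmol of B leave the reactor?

A reacted = 0.171 × 286 = 48.91 kmol; ν_A = −2, so ξ = 48.91/2 = 24.45 kmol.
Outlet amounts (n = n₀ + ν ξ):
  A: 286 − 2(24.45) = 237.1
  D: 173 − 1(24.45) = 148.5
  B: 0 + 2(24.45) = 48.91
  C: 315 (inert)

48.9 kmol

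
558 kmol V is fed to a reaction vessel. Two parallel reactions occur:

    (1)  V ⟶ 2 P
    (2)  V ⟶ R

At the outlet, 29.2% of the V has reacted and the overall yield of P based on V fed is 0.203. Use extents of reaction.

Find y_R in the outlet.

0.173

Yield of P: 2ξ₁ / 558 = 0.203 → ξ₁ = 56.64 kmol.
Conversion of V: 1ξ₁ + 1ξ₂ = 0.292 × 558 = 162.9 → ξ₂ = 106.3 kmol.
Outlet amounts (n = n₀ + Σ ν·ξ):
  V: 558 − 1(56.64) − 1(106.3) = 395.1
  P: 0 + 2(56.64) = 113.3
  R: 0 + 1(106.3) = 106.3
Total out = 614.6 kmol; y_R = 106.3 / 614.6 = 0.1729.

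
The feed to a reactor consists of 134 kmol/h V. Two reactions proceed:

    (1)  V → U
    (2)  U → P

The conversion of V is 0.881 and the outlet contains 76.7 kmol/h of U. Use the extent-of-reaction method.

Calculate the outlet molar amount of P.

41.4 kmol/h

Conversion of V: V consumed = 1ξ₁ = 0.881 × 134 → ξ₁ = 118.1 kmol/h.
U balance: n_U = 0 + 1ξ₁ − 1ξ₂ = 76.7 → ξ₂ = (1·118.1 − 76.7)/1 = 41.35 kmol/h.
Outlet amounts (n = n₀ + Σ ν·ξ):
  V: 134 − 1(118.1) = 15.95
  U: 0 + 1(118.1) − 1(41.35) = 76.7
  P: 0 + 1(41.35) = 41.35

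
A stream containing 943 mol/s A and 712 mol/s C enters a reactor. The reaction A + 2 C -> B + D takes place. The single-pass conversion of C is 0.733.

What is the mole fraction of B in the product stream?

C reacted = 0.733 × 712 = 521.9 mol/s; ν_C = −2, so ξ = 521.9/2 = 260.9 mol/s.
Outlet amounts (n = n₀ + ν ξ):
  A: 943 − 1(260.9) = 682.1
  C: 712 − 2(260.9) = 190.1
  B: 0 + 1(260.9) = 260.9
  D: 0 + 1(260.9) = 260.9
Total out = 1394 mol/s; y_B = 260.9 / 1394 = 0.1872.

0.187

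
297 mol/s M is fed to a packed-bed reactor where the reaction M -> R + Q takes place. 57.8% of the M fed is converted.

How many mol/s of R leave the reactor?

172 mol/s

M reacted = 0.578 × 297 = 171.7 mol/s; ν_M = −1, so ξ = 171.7/1 = 171.7 mol/s.
Outlet amounts (n = n₀ + ν ξ):
  M: 297 − 1(171.7) = 125.3
  R: 0 + 1(171.7) = 171.7
  Q: 0 + 1(171.7) = 171.7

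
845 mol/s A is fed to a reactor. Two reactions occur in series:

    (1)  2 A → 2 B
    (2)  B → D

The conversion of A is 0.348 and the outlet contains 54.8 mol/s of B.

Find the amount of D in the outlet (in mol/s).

239 mol/s

Conversion of A: A consumed = 2ξ₁ = 0.348 × 845 → ξ₁ = 147 mol/s.
B balance: n_B = 0 + 2ξ₁ − 1ξ₂ = 54.8 → ξ₂ = (2·147 − 54.8)/1 = 239.3 mol/s.
Outlet amounts (n = n₀ + Σ ν·ξ):
  A: 845 − 2(147) = 550.9
  B: 0 + 2(147) − 1(239.3) = 54.8
  D: 0 + 1(239.3) = 239.3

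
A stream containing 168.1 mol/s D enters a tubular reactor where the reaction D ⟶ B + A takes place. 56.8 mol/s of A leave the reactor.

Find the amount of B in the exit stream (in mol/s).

For A: n = n₀ + 1ξ → 56.8 = 0 + 1ξ, giving ξ = 56.8 mol/s.
Outlet amounts (n = n₀ + ν ξ):
  D: 168.1 − 1(56.8) = 111.3
  B: 0 + 1(56.8) = 56.8
  A: 0 + 1(56.8) = 56.8

56.8 mol/s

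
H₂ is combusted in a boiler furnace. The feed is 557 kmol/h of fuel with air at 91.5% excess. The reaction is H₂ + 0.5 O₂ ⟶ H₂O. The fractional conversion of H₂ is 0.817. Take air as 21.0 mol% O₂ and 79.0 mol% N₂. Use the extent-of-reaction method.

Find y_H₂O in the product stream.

0.159

Stoichiometric O₂ = 0.5 × 557 = 278.5 kmol/h; O₂ fed = 278.5 × 1.915 = 533.3 kmol/h.
N₂ fed = 533.3 × 79/21 = 2006 kmol/h.
Fuel reacted = 0.817 × 557 → ξ = 455.1 kmol/h.
Outlet (n = n₀ + ν ξ):
  H₂: 557 − 1(455.1) = 101.9
  O₂: 533.3 − 0.5(455.1) = 305.8
  N₂: 2006 (inert)
  H₂O: 0 + 1(455.1) = 455.1
Total out = 2869 kmol/h; y_H₂O = 455.1 / 2869 = 0.1586.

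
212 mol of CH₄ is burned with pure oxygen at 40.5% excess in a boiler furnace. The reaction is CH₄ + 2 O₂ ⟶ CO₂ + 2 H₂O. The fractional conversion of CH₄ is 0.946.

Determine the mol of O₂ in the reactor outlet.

Stoichiometric O₂ = 2 × 212 = 424 mol; O₂ fed = 424 × 1.405 = 595.7 mol.
Fuel reacted = 0.946 × 212 → ξ = 200.6 mol.
Outlet (n = n₀ + ν ξ):
  CH₄: 212 − 1(200.6) = 11.45
  O₂: 595.7 − 2(200.6) = 194.6
  CO₂: 0 + 1(200.6) = 200.6
  H₂O: 0 + 2(200.6) = 401.1

195 mol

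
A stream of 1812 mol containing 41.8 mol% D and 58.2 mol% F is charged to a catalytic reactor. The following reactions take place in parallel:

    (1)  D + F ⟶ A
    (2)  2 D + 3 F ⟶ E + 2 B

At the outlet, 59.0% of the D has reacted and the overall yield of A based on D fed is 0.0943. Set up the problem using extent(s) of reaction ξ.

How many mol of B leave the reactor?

Yield of A: 1ξ₁ / 757.4 = 0.0943 → ξ₁ = 71.42 mol.
Conversion of D: 1ξ₁ + 2ξ₂ = 0.59 × 757.4 = 446.9 → ξ₂ = 187.7 mol.
Outlet amounts (n = n₀ + Σ ν·ξ):
  D: 757.4 − 1(71.42) − 2(187.7) = 310.5
  F: 1055 − 1(71.42) − 3(187.7) = 420
  A: 0 + 1(71.42) = 71.42
  E: 0 + 1(187.7) = 187.7
  B: 0 + 2(187.7) = 375.5

375 mol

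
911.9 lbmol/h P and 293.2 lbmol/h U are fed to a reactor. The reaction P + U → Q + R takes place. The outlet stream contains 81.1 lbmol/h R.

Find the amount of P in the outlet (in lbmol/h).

831 lbmol/h

For R: n = n₀ + 1ξ → 81.1 = 0 + 1ξ, giving ξ = 81.1 lbmol/h.
Outlet amounts (n = n₀ + ν ξ):
  P: 911.9 − 1(81.1) = 830.8
  U: 293.2 − 1(81.1) = 212.1
  Q: 0 + 1(81.1) = 81.1
  R: 0 + 1(81.1) = 81.1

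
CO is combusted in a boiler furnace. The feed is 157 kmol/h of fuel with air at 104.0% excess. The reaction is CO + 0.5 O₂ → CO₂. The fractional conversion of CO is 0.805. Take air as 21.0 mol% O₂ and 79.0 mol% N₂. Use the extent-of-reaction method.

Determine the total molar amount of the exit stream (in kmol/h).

856 kmol/h

Stoichiometric O₂ = 0.5 × 157 = 78.5 kmol/h; O₂ fed = 78.5 × 2.040 = 160.1 kmol/h.
N₂ fed = 160.1 × 79/21 = 602.4 kmol/h.
Fuel reacted = 0.805 × 157 → ξ = 126.4 kmol/h.
Outlet (n = n₀ + ν ξ):
  CO: 157 − 1(126.4) = 30.61
  O₂: 160.1 − 0.5(126.4) = 96.95
  N₂: 602.4 (inert)
  CO₂: 0 + 1(126.4) = 126.4
Total out = 30.61 + 96.95 + 602.4 + 126.4 = 856.4 kmol/h.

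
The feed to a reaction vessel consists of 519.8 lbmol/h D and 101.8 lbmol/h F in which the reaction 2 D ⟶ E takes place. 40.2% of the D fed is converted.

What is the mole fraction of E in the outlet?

D reacted = 0.402 × 519.8 = 209 lbmol/h; ν_D = −2, so ξ = 209/2 = 104.5 lbmol/h.
Outlet amounts (n = n₀ + ν ξ):
  D: 519.8 − 2(104.5) = 310.8
  E: 0 + 1(104.5) = 104.5
  F: 101.8 (inert)
Total out = 517.1 lbmol/h; y_E = 104.5 / 517.1 = 0.202.

0.202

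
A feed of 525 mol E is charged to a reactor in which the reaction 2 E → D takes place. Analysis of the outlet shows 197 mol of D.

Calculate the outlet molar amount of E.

131 mol

For D: n = n₀ + 1ξ → 197 = 0 + 1ξ, giving ξ = 197 mol.
Outlet amounts (n = n₀ + ν ξ):
  E: 525 − 2(197) = 131
  D: 0 + 1(197) = 197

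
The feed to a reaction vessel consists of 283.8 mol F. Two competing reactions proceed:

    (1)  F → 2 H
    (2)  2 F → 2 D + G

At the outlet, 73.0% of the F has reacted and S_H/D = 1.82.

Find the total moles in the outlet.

Conversion of F: F consumed = 0.73 × 283.8 = 207.2 mol = 1ξ₁ + 2ξ₂.
Selectivity: 2ξ₁ / (2ξ₂) = 1.82 → ξ₁ = 1.82 ξ₂.
Substitute: (1·1.82 + 2) ξ₂ = 207.2 → ξ₂ = 54.23 mol, ξ₁ = 98.71 mol.
Outlet amounts (n = n₀ + Σ ν·ξ):
  F: 283.8 − 1(98.71) − 2(54.23) = 76.63
  H: 0 + 2(98.71) = 197.4
  D: 0 + 2(54.23) = 108.5
  G: 0 + 1(54.23) = 54.23
Total out = 76.63 + 197.4 + 108.5 + 54.23 = 436.7 mol.

437 mol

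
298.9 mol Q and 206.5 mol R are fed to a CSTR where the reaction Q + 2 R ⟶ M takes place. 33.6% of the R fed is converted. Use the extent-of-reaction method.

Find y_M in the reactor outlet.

R reacted = 0.336 × 206.5 = 69.38 mol; ν_R = −2, so ξ = 69.38/2 = 34.69 mol.
Outlet amounts (n = n₀ + ν ξ):
  Q: 298.9 − 1(34.69) = 264.2
  R: 206.5 − 2(34.69) = 137.1
  M: 0 + 1(34.69) = 34.69
Total out = 436 mol; y_M = 34.69 / 436 = 0.07957.

0.0796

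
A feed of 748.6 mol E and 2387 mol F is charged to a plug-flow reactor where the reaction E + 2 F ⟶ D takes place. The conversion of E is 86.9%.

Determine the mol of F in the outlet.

E reacted = 0.869 × 748.6 = 650.5 mol; ν_E = −1, so ξ = 650.5/1 = 650.5 mol.
Outlet amounts (n = n₀ + ν ξ):
  E: 748.6 − 1(650.5) = 98.07
  F: 2387 − 2(650.5) = 1086
  D: 0 + 1(650.5) = 650.5

1090 mol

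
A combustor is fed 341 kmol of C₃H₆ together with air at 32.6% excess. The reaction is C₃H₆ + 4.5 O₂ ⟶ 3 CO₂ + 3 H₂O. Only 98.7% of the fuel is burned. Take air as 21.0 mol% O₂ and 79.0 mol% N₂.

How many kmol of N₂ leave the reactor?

7650 kmol

Stoichiometric O₂ = 4.5 × 341 = 1534 kmol; O₂ fed = 1534 × 1.326 = 2035 kmol.
N₂ fed = 2035 × 79/21 = 7655 kmol.
Fuel reacted = 0.987 × 341 → ξ = 336.6 kmol.
Outlet (n = n₀ + ν ξ):
  C₃H₆: 341 − 1(336.6) = 4.433
  O₂: 2035 − 4.5(336.6) = 520.2
  N₂: 7655 (inert)
  CO₂: 0 + 3(336.6) = 1010
  H₂O: 0 + 3(336.6) = 1010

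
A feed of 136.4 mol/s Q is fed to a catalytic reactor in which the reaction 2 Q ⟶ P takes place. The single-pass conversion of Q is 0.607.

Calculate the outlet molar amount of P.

Q reacted = 0.607 × 136.4 = 82.79 mol/s; ν_Q = −2, so ξ = 82.79/2 = 41.4 mol/s.
Outlet amounts (n = n₀ + ν ξ):
  Q: 136.4 − 2(41.4) = 53.61
  P: 0 + 1(41.4) = 41.4

41.4 mol/s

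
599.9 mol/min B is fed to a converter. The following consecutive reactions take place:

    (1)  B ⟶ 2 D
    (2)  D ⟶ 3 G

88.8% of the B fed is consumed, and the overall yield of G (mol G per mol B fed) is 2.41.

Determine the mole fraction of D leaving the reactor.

0.278

Conversion of B: B consumed = 1ξ₁ = 0.888 × 599.9 → ξ₁ = 532.7 mol/min.
Yield of G: 3ξ₂ / 599.9 = 2.41 → ξ₂ = 481.9 mol/min.
Outlet amounts (n = n₀ + Σ ν·ξ):
  B: 599.9 − 1(532.7) = 67.19
  D: 0 + 2(532.7) − 1(481.9) = 583.5
  G: 0 + 3(481.9) = 1446
Total out = 2096 mol/min; y_D = 583.5 / 2096 = 0.2783.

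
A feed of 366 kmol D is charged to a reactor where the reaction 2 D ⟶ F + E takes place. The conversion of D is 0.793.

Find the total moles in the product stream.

366 kmol

D reacted = 0.793 × 366 = 290.2 kmol; ν_D = −2, so ξ = 290.2/2 = 145.1 kmol.
Outlet amounts (n = n₀ + ν ξ):
  D: 366 − 2(145.1) = 75.76
  F: 0 + 1(145.1) = 145.1
  E: 0 + 1(145.1) = 145.1
Total out = 75.76 + 145.1 + 145.1 = 366 kmol.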